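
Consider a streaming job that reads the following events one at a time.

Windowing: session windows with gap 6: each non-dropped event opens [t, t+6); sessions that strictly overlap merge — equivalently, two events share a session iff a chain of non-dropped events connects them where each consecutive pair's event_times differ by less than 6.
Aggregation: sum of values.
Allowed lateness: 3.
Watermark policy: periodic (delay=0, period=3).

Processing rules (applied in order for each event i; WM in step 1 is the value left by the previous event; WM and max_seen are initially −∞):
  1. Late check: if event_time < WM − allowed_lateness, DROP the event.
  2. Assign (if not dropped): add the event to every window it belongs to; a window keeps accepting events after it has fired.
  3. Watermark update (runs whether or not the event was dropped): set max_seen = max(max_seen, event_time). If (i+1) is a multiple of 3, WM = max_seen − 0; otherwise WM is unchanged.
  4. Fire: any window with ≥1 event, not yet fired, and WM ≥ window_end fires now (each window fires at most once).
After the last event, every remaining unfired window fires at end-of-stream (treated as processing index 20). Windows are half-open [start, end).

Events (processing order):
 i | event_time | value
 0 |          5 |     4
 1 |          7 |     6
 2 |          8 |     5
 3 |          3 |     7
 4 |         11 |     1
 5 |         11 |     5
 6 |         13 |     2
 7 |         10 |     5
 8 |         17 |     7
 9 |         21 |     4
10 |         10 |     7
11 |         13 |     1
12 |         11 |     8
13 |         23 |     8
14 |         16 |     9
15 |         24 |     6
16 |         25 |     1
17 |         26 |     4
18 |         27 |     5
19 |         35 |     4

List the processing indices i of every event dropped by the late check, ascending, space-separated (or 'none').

3 10 11 12 14

i=0 t=5 v=4: → [5,11); WM=−∞
i=1 t=7 v=6: → [5,13); WM=−∞
i=2 t=8 v=5: → [5,14); WM=8
i=3 t=3 v=7: DROP (t<8-3); WM=8
i=4 t=11 v=1: → [5,17); WM=8
i=5 t=11 v=5: → [5,17); WM=11
i=6 t=13 v=2: → [5,19); WM=11
i=7 t=10 v=5: → [5,19); WM=11
i=8 t=17 v=7: → [5,23); WM=17
i=9 t=21 v=4: → [5,27); WM=17
i=10 t=10 v=7: DROP (t<17-3); WM=17
i=11 t=13 v=1: DROP (t<17-3); WM=21
i=12 t=11 v=8: DROP (t<21-3); WM=21
i=13 t=23 v=8: → [5,29); WM=21
i=14 t=16 v=9: DROP (t<21-3); WM=23
i=15 t=24 v=6: → [5,30); WM=23
i=16 t=25 v=1: → [5,31); WM=23
i=17 t=26 v=4: → [5,32); WM=26
i=18 t=27 v=5: → [5,33); WM=26
i=19 t=35 v=4: → [35,41); WM=26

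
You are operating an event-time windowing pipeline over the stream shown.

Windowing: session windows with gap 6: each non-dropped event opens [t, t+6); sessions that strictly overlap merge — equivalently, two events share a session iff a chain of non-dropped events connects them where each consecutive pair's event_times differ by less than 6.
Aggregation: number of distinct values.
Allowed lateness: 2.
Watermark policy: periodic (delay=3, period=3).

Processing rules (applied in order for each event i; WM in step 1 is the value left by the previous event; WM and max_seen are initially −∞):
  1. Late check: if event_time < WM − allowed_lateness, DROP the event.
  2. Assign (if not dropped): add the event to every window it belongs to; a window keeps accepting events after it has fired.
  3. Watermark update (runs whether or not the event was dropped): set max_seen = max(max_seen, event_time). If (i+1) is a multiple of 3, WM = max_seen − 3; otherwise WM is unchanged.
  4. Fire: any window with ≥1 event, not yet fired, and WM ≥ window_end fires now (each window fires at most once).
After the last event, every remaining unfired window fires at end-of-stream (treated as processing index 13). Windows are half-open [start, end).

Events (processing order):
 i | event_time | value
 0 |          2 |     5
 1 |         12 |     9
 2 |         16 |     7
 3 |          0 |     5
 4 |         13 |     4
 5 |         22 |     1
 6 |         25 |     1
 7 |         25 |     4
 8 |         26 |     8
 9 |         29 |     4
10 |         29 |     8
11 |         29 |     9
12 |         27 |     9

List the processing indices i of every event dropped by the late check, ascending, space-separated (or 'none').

i=0 t=2 v=5: → [2,8); WM=−∞
i=1 t=12 v=9: → [12,18); WM=−∞
i=2 t=16 v=7: → [12,22); WM=13
i=3 t=0 v=5: DROP (t<13-2); WM=13
i=4 t=13 v=4: → [12,22); WM=13
i=5 t=22 v=1: → [22,28); WM=19
i=6 t=25 v=1: → [22,31); WM=19
i=7 t=25 v=4: → [22,31); WM=19
i=8 t=26 v=8: → [22,32); WM=23
i=9 t=29 v=4: → [22,35); WM=23
i=10 t=29 v=8: → [22,35); WM=23
i=11 t=29 v=9: → [22,35); WM=26
i=12 t=27 v=9: → [22,35); WM=26

3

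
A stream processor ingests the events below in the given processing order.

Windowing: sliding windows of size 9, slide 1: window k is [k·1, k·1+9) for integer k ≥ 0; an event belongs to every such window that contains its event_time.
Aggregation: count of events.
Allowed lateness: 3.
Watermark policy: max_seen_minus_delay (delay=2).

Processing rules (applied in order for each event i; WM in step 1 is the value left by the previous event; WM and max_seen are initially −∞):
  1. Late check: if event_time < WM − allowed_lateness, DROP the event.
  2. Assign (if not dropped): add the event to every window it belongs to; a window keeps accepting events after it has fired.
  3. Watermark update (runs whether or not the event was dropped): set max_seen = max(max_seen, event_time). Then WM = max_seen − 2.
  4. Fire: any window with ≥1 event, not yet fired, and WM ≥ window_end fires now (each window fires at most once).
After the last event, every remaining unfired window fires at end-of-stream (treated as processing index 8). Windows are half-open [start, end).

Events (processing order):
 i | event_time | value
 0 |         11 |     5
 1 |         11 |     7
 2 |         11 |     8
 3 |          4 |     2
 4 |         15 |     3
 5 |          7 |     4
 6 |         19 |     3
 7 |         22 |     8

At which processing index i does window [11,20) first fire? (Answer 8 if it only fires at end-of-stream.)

7

i=0 t=11 v=5: → [11,20),[10,19),[9,18),[8,17),[7,16),[6,15),[5,14),[4,13),[3,12); WM=9
i=1 t=11 v=7: → [11,20),[10,19),[9,18),[8,17),[7,16),[6,15),[5,14),[4,13),[3,12); WM=9
i=2 t=11 v=8: → [11,20),[10,19),[9,18),[8,17),[7,16),[6,15),[5,14),[4,13),[3,12); WM=9
i=3 t=4 v=2: DROP (t<9-3); WM=9
i=4 t=15 v=3: → [15,24),[14,23),[13,22),[12,21),[11,20),[10,19),[9,18),[8,17),[7,16); WM=13; [3,12) fires=3 [4,13) fires=3
i=5 t=7 v=4: DROP (t<13-3); WM=13
i=6 t=19 v=3: → [19,28),[18,27),[17,26),[16,25),[15,24),[14,23),[13,22),[12,21),[11,20); WM=17; [5,14) fires=3 [6,15) fires=3 [7,16) fires=4 [8,17) fires=4
i=7 t=22 v=8: → [22,31),[21,30),[20,29),[19,28),[18,27),[17,26),[16,25),[15,24),[14,23); WM=20; [9,18) fires=4 [10,19) fires=4 [11,20) fires=5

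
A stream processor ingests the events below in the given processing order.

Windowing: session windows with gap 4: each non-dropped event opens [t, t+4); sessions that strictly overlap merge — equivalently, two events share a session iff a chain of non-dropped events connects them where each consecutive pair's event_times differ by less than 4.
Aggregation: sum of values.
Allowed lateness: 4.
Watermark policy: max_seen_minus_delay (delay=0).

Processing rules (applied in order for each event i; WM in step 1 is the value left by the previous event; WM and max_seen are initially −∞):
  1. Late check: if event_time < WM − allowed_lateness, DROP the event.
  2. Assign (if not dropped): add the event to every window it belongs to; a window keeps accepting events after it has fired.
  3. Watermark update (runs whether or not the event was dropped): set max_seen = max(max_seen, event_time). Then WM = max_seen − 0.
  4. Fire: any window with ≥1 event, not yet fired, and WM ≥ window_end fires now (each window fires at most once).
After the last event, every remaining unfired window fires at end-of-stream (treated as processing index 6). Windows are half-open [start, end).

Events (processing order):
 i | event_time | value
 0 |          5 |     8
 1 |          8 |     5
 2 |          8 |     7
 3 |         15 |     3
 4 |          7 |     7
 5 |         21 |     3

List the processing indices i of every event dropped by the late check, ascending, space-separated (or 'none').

i=0 t=5 v=8: → [5,9); WM=5
i=1 t=8 v=5: → [5,12); WM=8
i=2 t=8 v=7: → [5,12); WM=8
i=3 t=15 v=3: → [15,19); WM=15
i=4 t=7 v=7: DROP (t<15-4); WM=15
i=5 t=21 v=3: → [21,25); WM=21

4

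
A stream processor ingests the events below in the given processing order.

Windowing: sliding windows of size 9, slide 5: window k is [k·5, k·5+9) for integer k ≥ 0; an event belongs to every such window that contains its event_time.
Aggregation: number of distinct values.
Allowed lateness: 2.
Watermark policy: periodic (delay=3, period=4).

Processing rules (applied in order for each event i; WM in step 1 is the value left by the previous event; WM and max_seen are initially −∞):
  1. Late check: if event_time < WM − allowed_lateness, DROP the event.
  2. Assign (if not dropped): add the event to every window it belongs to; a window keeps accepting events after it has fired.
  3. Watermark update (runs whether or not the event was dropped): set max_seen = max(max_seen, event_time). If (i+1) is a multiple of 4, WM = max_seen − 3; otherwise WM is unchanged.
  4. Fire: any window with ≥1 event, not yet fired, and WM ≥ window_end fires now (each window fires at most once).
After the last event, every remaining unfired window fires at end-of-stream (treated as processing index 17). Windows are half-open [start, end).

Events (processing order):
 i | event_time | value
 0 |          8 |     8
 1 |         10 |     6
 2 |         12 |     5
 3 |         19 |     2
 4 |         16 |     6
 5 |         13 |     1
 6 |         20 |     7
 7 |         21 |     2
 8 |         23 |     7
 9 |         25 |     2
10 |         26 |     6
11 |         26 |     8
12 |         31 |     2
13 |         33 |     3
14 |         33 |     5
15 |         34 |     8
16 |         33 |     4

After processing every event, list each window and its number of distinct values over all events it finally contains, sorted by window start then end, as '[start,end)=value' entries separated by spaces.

[0,9)=1 [5,14)=3 [10,19)=2 [15,24)=3 [20,29)=4 [25,34)=6 [30,39)=5

i=0 t=8 v=8: → [5,14),[0,9); WM=−∞
i=1 t=10 v=6: → [10,19),[5,14); WM=−∞
i=2 t=12 v=5: → [10,19),[5,14); WM=−∞
i=3 t=19 v=2: → [15,24); WM=16; [0,9) fires=1 [5,14) fires=3
i=4 t=16 v=6: → [15,24),[10,19); WM=16
i=5 t=13 v=1: DROP (t<16-2); WM=16
i=6 t=20 v=7: → [20,29),[15,24); WM=16
i=7 t=21 v=2: → [20,29),[15,24); WM=18
i=8 t=23 v=7: → [20,29),[15,24); WM=18
i=9 t=25 v=2: → [25,34),[20,29); WM=18
i=10 t=26 v=6: → [25,34),[20,29); WM=18
i=11 t=26 v=8: → [25,34),[20,29); WM=23; [10,19) fires=2
i=12 t=31 v=2: → [30,39),[25,34); WM=23
i=13 t=33 v=3: → [30,39),[25,34); WM=23
i=14 t=33 v=5: → [30,39),[25,34); WM=23
i=15 t=34 v=8: → [30,39); WM=31; [15,24) fires=3 [20,29) fires=4
i=16 t=33 v=4: → [30,39),[25,34); WM=31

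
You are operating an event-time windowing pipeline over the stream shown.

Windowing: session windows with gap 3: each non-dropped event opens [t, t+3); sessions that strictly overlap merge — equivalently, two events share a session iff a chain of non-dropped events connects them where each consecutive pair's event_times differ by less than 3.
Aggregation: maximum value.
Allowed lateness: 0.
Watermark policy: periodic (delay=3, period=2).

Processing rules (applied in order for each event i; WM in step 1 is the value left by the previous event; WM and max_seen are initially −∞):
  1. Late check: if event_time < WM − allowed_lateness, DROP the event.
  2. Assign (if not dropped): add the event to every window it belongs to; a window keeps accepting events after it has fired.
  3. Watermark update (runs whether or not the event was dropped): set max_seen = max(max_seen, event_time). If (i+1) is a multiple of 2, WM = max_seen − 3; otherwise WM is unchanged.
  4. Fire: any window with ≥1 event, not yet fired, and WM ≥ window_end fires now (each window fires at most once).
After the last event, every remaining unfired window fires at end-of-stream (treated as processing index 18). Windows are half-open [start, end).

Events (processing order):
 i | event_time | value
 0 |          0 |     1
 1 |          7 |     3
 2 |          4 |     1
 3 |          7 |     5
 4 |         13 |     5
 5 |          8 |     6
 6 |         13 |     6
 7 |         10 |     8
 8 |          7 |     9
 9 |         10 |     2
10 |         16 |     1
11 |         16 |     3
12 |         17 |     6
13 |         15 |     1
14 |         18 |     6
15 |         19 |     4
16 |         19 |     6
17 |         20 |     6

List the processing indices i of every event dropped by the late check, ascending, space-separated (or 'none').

i=0 t=0 v=1: → [0,3); WM=−∞
i=1 t=7 v=3: → [7,10); WM=4
i=2 t=4 v=1: → [4,7); WM=4
i=3 t=7 v=5: → [7,10); WM=4
i=4 t=13 v=5: → [13,16); WM=4
i=5 t=8 v=6: → [7,11); WM=10
i=6 t=13 v=6: → [13,16); WM=10
i=7 t=10 v=8: → [7,13); WM=10
i=8 t=7 v=9: DROP (t<10-0); WM=10
i=9 t=10 v=2: → [7,13); WM=10
i=10 t=16 v=1: → [16,19); WM=10
i=11 t=16 v=3: → [16,19); WM=13
i=12 t=17 v=6: → [16,20); WM=13
i=13 t=15 v=1: → [13,20); WM=14
i=14 t=18 v=6: → [13,21); WM=14
i=15 t=19 v=4: → [13,22); WM=16
i=16 t=19 v=6: → [13,22); WM=16
i=17 t=20 v=6: → [13,23); WM=17

8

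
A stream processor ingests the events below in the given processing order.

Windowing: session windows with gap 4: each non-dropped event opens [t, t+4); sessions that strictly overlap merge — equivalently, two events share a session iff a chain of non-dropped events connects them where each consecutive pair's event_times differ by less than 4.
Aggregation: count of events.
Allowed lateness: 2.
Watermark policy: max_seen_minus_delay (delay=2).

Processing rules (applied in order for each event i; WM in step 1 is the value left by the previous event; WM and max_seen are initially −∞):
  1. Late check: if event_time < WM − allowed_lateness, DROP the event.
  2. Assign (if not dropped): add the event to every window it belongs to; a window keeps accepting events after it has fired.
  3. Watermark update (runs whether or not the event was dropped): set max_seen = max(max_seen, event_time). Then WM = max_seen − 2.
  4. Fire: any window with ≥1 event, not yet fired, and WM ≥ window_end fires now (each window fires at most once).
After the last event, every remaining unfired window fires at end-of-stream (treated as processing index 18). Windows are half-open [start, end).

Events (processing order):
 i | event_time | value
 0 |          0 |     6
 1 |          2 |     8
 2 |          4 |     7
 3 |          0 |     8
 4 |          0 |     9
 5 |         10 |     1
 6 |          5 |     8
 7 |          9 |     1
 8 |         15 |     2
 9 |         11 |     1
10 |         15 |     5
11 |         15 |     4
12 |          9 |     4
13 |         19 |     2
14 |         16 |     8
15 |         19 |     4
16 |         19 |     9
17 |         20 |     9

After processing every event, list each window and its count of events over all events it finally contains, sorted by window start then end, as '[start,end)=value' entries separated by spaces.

[0,8)=5 [9,15)=3 [15,24)=8

i=0 t=0 v=6: → [0,4); WM=-2
i=1 t=2 v=8: → [0,6); WM=0
i=2 t=4 v=7: → [0,8); WM=2
i=3 t=0 v=8: → [0,8); WM=2
i=4 t=0 v=9: → [0,8); WM=2
i=5 t=10 v=1: → [10,14); WM=8
i=6 t=5 v=8: DROP (t<8-2); WM=8
i=7 t=9 v=1: → [9,14); WM=8
i=8 t=15 v=2: → [15,19); WM=13
i=9 t=11 v=1: → [9,15); WM=13
i=10 t=15 v=5: → [15,19); WM=13
i=11 t=15 v=4: → [15,19); WM=13
i=12 t=9 v=4: DROP (t<13-2); WM=13
i=13 t=19 v=2: → [19,23); WM=17
i=14 t=16 v=8: → [15,23); WM=17
i=15 t=19 v=4: → [15,23); WM=17
i=16 t=19 v=9: → [15,23); WM=17
i=17 t=20 v=9: → [15,24); WM=18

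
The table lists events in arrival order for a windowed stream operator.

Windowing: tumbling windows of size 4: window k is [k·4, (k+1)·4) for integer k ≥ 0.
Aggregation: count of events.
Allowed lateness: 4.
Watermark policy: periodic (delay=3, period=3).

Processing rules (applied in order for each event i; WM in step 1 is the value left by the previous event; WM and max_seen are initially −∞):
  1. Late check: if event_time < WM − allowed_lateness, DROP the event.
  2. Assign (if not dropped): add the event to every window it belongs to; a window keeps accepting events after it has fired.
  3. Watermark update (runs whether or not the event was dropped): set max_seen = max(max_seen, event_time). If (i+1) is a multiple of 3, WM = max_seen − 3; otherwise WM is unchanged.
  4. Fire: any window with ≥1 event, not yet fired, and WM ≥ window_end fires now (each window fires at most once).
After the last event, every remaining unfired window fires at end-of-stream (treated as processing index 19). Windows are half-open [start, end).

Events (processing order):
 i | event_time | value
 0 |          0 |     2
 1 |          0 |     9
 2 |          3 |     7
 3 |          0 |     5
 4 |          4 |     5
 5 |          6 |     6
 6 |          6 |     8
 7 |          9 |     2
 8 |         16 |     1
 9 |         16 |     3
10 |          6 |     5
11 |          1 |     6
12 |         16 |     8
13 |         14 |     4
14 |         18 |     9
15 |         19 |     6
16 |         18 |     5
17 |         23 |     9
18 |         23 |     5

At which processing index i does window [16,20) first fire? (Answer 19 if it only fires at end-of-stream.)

i=0 t=0 v=2: → [0,4); WM=−∞
i=1 t=0 v=9: → [0,4); WM=−∞
i=2 t=3 v=7: → [0,4); WM=0
i=3 t=0 v=5: → [0,4); WM=0
i=4 t=4 v=5: → [4,8); WM=0
i=5 t=6 v=6: → [4,8); WM=3
i=6 t=6 v=8: → [4,8); WM=3
i=7 t=9 v=2: → [8,12); WM=3
i=8 t=16 v=1: → [16,20); WM=13; [0,4) fires=4 [4,8) fires=3 [8,12) fires=1
i=9 t=16 v=3: → [16,20); WM=13
i=10 t=6 v=5: DROP (t<13-4); WM=13
i=11 t=1 v=6: DROP (t<13-4); WM=13
i=12 t=16 v=8: → [16,20); WM=13
i=13 t=14 v=4: → [12,16); WM=13
i=14 t=18 v=9: → [16,20); WM=15
i=15 t=19 v=6: → [16,20); WM=15
i=16 t=18 v=5: → [16,20); WM=15
i=17 t=23 v=9: → [20,24); WM=20; [12,16) fires=1 [16,20) fires=6
i=18 t=23 v=5: → [20,24); WM=20

17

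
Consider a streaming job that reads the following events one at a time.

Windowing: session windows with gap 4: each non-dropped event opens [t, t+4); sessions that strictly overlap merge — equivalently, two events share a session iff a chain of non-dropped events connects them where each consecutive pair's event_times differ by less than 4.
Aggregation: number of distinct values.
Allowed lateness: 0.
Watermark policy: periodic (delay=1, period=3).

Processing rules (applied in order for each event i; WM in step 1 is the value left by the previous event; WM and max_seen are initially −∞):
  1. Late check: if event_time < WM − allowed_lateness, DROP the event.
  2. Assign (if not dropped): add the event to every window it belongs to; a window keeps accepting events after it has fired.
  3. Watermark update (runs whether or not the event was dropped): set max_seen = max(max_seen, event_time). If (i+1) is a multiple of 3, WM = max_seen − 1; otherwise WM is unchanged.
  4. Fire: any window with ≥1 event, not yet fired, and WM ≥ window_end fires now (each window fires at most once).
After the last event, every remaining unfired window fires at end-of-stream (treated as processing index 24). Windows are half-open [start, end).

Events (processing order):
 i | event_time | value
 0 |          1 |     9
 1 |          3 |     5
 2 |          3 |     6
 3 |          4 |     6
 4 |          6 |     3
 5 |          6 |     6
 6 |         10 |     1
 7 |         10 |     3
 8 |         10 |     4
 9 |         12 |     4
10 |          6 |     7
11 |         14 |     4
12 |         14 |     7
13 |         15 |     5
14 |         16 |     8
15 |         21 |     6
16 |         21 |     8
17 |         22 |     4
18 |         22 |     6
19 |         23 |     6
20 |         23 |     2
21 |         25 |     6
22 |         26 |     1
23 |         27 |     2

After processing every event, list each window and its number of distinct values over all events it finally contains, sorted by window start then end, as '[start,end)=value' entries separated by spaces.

i=0 t=1 v=9: → [1,5); WM=−∞
i=1 t=3 v=5: → [1,7); WM=−∞
i=2 t=3 v=6: → [1,7); WM=2
i=3 t=4 v=6: → [1,8); WM=2
i=4 t=6 v=3: → [1,10); WM=2
i=5 t=6 v=6: → [1,10); WM=5
i=6 t=10 v=1: → [10,14); WM=5
i=7 t=10 v=3: → [10,14); WM=5
i=8 t=10 v=4: → [10,14); WM=9
i=9 t=12 v=4: → [10,16); WM=9
i=10 t=6 v=7: DROP (t<9-0); WM=9
i=11 t=14 v=4: → [10,18); WM=13
i=12 t=14 v=7: → [10,18); WM=13
i=13 t=15 v=5: → [10,19); WM=13
i=14 t=16 v=8: → [10,20); WM=15
i=15 t=21 v=6: → [21,25); WM=15
i=16 t=21 v=8: → [21,25); WM=15
i=17 t=22 v=4: → [21,26); WM=21
i=18 t=22 v=6: → [21,26); WM=21
i=19 t=23 v=6: → [21,27); WM=21
i=20 t=23 v=2: → [21,27); WM=22
i=21 t=25 v=6: → [21,29); WM=22
i=22 t=26 v=1: → [21,30); WM=22
i=23 t=27 v=2: → [21,31); WM=26

[1,10)=4 [10,20)=6 [21,31)=5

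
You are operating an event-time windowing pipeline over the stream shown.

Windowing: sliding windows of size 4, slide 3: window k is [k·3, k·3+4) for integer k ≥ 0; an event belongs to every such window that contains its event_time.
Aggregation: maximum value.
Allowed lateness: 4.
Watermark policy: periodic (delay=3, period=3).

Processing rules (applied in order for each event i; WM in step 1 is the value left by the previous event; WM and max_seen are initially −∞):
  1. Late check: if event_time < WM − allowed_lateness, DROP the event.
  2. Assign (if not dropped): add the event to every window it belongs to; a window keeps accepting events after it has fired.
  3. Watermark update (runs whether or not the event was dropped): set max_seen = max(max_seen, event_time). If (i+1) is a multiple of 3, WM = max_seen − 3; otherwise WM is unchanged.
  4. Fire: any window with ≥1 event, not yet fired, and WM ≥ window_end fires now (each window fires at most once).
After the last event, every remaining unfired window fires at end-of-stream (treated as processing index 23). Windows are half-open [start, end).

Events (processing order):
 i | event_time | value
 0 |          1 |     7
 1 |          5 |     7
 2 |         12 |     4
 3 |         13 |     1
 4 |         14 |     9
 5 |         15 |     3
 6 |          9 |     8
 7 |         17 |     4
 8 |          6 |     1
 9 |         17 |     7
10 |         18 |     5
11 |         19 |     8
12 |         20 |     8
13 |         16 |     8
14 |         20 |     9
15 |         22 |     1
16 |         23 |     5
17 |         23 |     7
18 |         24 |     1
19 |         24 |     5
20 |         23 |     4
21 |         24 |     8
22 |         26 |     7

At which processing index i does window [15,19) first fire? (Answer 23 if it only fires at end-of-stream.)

i=0 t=1 v=7: → [0,4); WM=−∞
i=1 t=5 v=7: → [3,7); WM=−∞
i=2 t=12 v=4: → [12,16),[9,13); WM=9; [0,4) fires=7 [3,7) fires=7
i=3 t=13 v=1: → [12,16); WM=9
i=4 t=14 v=9: → [12,16); WM=9
i=5 t=15 v=3: → [15,19),[12,16); WM=12
i=6 t=9 v=8: → [9,13),[6,10); WM=12; [6,10) fires=8
i=7 t=17 v=4: → [15,19); WM=12
i=8 t=6 v=1: DROP (t<12-4); WM=14; [9,13) fires=8
i=9 t=17 v=7: → [15,19); WM=14
i=10 t=18 v=5: → [18,22),[15,19); WM=14
i=11 t=19 v=8: → [18,22); WM=16; [12,16) fires=9
i=12 t=20 v=8: → [18,22); WM=16
i=13 t=16 v=8: → [15,19); WM=16
i=14 t=20 v=9: → [18,22); WM=17
i=15 t=22 v=1: → [21,25); WM=17
i=16 t=23 v=5: → [21,25); WM=17
i=17 t=23 v=7: → [21,25); WM=20; [15,19) fires=8
i=18 t=24 v=1: → [24,28),[21,25); WM=20
i=19 t=24 v=5: → [24,28),[21,25); WM=20
i=20 t=23 v=4: → [21,25); WM=21
i=21 t=24 v=8: → [24,28),[21,25); WM=21
i=22 t=26 v=7: → [24,28); WM=21

17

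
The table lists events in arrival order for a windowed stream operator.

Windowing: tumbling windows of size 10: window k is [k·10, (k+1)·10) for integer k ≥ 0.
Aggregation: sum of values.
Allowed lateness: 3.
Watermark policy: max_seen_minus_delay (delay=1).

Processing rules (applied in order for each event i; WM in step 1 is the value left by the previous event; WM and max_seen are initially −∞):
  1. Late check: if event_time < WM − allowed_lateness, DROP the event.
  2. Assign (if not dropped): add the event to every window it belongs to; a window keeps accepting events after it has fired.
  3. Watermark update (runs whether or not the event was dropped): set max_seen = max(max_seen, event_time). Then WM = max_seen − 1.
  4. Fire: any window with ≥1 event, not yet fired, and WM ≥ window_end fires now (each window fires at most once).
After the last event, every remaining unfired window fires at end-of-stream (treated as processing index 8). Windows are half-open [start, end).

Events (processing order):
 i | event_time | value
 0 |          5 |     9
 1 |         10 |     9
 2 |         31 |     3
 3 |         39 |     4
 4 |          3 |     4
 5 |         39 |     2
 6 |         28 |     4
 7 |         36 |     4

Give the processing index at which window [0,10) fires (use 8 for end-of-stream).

2

i=0 t=5 v=9: → [0,10); WM=4
i=1 t=10 v=9: → [10,20); WM=9
i=2 t=31 v=3: → [30,40); WM=30; [0,10) fires=9 [10,20) fires=9
i=3 t=39 v=4: → [30,40); WM=38
i=4 t=3 v=4: DROP (t<38-3); WM=38
i=5 t=39 v=2: → [30,40); WM=38
i=6 t=28 v=4: DROP (t<38-3); WM=38
i=7 t=36 v=4: → [30,40); WM=38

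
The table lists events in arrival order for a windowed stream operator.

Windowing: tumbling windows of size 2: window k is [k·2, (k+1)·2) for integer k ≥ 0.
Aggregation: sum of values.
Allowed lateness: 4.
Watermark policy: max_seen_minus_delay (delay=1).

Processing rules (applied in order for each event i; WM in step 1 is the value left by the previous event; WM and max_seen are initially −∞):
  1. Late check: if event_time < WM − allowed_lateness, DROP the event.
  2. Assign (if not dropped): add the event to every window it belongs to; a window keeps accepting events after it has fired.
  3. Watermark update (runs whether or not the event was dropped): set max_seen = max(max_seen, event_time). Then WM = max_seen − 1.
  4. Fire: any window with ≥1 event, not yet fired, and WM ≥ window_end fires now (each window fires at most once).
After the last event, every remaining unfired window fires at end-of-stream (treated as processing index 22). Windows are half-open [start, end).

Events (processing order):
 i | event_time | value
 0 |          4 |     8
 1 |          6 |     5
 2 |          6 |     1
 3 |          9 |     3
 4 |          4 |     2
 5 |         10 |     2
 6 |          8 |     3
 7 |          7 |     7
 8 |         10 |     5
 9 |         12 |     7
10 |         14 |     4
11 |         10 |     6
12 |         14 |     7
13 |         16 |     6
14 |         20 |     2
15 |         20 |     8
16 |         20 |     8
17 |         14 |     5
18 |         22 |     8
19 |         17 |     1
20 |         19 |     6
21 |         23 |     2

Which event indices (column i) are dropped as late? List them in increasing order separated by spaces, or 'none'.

i=0 t=4 v=8: → [4,6); WM=3
i=1 t=6 v=5: → [6,8); WM=5
i=2 t=6 v=1: → [6,8); WM=5
i=3 t=9 v=3: → [8,10); WM=8; [4,6) fires=8 [6,8) fires=6
i=4 t=4 v=2: → [4,6); WM=8
i=5 t=10 v=2: → [10,12); WM=9
i=6 t=8 v=3: → [8,10); WM=9
i=7 t=7 v=7: → [6,8); WM=9
i=8 t=10 v=5: → [10,12); WM=9
i=9 t=12 v=7: → [12,14); WM=11; [8,10) fires=6
i=10 t=14 v=4: → [14,16); WM=13; [10,12) fires=7
i=11 t=10 v=6: → [10,12); WM=13
i=12 t=14 v=7: → [14,16); WM=13
i=13 t=16 v=6: → [16,18); WM=15; [12,14) fires=7
i=14 t=20 v=2: → [20,22); WM=19; [14,16) fires=11 [16,18) fires=6
i=15 t=20 v=8: → [20,22); WM=19
i=16 t=20 v=8: → [20,22); WM=19
i=17 t=14 v=5: DROP (t<19-4); WM=19
i=18 t=22 v=8: → [22,24); WM=21
i=19 t=17 v=1: → [16,18); WM=21
i=20 t=19 v=6: → [18,20); WM=21; [18,20) fires=6
i=21 t=23 v=2: → [22,24); WM=22; [20,22) fires=18

17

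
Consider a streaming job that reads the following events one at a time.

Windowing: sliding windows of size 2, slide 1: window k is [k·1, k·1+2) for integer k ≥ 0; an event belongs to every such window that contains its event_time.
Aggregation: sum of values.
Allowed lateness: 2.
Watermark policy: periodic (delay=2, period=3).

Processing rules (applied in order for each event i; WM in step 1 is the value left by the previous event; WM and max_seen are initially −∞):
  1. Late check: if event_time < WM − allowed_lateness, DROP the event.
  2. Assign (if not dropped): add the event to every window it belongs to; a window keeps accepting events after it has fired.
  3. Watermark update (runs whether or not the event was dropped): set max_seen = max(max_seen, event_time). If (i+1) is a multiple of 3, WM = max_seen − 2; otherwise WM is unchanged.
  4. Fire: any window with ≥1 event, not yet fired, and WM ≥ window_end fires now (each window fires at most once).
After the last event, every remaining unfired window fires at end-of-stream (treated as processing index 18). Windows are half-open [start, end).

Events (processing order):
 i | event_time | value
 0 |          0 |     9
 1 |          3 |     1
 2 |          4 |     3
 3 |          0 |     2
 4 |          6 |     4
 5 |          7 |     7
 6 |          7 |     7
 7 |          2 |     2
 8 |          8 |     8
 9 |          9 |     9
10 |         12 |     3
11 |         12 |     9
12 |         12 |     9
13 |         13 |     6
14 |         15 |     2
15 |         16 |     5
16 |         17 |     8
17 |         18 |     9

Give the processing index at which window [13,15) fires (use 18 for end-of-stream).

i=0 t=0 v=9: → [0,2); WM=−∞
i=1 t=3 v=1: → [3,5),[2,4); WM=−∞
i=2 t=4 v=3: → [4,6),[3,5); WM=2; [0,2) fires=9
i=3 t=0 v=2: → [0,2); WM=2
i=4 t=6 v=4: → [6,8),[5,7); WM=2
i=5 t=7 v=7: → [7,9),[6,8); WM=5; [2,4) fires=1 [3,5) fires=4
i=6 t=7 v=7: → [7,9),[6,8); WM=5
i=7 t=2 v=2: DROP (t<5-2); WM=5
i=8 t=8 v=8: → [8,10),[7,9); WM=6; [4,6) fires=3
i=9 t=9 v=9: → [9,11),[8,10); WM=6
i=10 t=12 v=3: → [12,14),[11,13); WM=6
i=11 t=12 v=9: → [12,14),[11,13); WM=10; [5,7) fires=4 [6,8) fires=18 [7,9) fires=22 [8,10) fires=17
i=12 t=12 v=9: → [12,14),[11,13); WM=10
i=13 t=13 v=6: → [13,15),[12,14); WM=10
i=14 t=15 v=2: → [15,17),[14,16); WM=13; [9,11) fires=9 [11,13) fires=21
i=15 t=16 v=5: → [16,18),[15,17); WM=13
i=16 t=17 v=8: → [17,19),[16,18); WM=13
i=17 t=18 v=9: → [18,20),[17,19); WM=16; [12,14) fires=27 [13,15) fires=6 [14,16) fires=2

17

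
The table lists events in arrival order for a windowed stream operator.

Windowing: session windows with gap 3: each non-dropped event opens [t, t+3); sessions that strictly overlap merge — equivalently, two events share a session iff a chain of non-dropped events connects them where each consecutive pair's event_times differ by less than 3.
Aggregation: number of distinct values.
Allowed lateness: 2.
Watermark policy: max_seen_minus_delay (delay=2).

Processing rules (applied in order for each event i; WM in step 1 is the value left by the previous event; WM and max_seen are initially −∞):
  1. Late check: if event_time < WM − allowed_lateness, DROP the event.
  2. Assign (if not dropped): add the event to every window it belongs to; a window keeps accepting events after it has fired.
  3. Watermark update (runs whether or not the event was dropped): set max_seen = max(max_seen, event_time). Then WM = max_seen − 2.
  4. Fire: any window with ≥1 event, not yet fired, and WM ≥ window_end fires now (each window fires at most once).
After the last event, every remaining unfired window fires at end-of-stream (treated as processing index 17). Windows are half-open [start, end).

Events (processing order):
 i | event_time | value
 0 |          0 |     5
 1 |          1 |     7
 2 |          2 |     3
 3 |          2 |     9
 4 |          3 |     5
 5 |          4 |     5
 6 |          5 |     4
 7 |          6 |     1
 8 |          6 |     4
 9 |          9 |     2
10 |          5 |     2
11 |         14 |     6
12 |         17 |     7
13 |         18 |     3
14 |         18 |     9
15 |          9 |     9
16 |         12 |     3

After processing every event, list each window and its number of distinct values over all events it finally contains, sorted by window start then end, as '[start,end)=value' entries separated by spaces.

[0,9)=7 [9,12)=1 [14,17)=1 [17,21)=3

i=0 t=0 v=5: → [0,3); WM=-2
i=1 t=1 v=7: → [0,4); WM=-1
i=2 t=2 v=3: → [0,5); WM=0
i=3 t=2 v=9: → [0,5); WM=0
i=4 t=3 v=5: → [0,6); WM=1
i=5 t=4 v=5: → [0,7); WM=2
i=6 t=5 v=4: → [0,8); WM=3
i=7 t=6 v=1: → [0,9); WM=4
i=8 t=6 v=4: → [0,9); WM=4
i=9 t=9 v=2: → [9,12); WM=7
i=10 t=5 v=2: → [0,9); WM=7
i=11 t=14 v=6: → [14,17); WM=12
i=12 t=17 v=7: → [17,20); WM=15
i=13 t=18 v=3: → [17,21); WM=16
i=14 t=18 v=9: → [17,21); WM=16
i=15 t=9 v=9: DROP (t<16-2); WM=16
i=16 t=12 v=3: DROP (t<16-2); WM=16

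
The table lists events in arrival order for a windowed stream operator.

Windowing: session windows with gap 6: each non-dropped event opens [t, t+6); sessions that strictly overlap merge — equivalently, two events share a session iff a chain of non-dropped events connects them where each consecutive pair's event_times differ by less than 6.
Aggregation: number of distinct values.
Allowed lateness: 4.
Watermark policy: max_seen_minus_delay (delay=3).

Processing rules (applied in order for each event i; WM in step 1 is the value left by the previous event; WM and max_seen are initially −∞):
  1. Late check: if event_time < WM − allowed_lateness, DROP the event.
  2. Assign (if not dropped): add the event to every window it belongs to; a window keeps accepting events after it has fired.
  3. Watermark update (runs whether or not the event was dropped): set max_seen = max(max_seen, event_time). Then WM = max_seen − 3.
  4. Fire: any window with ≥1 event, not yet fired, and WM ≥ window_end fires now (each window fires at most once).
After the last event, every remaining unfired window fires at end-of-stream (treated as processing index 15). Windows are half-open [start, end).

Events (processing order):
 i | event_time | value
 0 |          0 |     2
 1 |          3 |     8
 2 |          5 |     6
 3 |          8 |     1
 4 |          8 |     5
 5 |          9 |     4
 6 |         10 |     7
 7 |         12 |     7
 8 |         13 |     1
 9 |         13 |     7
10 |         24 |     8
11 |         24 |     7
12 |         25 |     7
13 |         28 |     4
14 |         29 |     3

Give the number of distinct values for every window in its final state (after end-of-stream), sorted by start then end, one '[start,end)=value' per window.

i=0 t=0 v=2: → [0,6); WM=-3
i=1 t=3 v=8: → [0,9); WM=0
i=2 t=5 v=6: → [0,11); WM=2
i=3 t=8 v=1: → [0,14); WM=5
i=4 t=8 v=5: → [0,14); WM=5
i=5 t=9 v=4: → [0,15); WM=6
i=6 t=10 v=7: → [0,16); WM=7
i=7 t=12 v=7: → [0,18); WM=9
i=8 t=13 v=1: → [0,19); WM=10
i=9 t=13 v=7: → [0,19); WM=10
i=10 t=24 v=8: → [24,30); WM=21
i=11 t=24 v=7: → [24,30); WM=21
i=12 t=25 v=7: → [24,31); WM=22
i=13 t=28 v=4: → [24,34); WM=25
i=14 t=29 v=3: → [24,35); WM=26

[0,19)=7 [24,35)=4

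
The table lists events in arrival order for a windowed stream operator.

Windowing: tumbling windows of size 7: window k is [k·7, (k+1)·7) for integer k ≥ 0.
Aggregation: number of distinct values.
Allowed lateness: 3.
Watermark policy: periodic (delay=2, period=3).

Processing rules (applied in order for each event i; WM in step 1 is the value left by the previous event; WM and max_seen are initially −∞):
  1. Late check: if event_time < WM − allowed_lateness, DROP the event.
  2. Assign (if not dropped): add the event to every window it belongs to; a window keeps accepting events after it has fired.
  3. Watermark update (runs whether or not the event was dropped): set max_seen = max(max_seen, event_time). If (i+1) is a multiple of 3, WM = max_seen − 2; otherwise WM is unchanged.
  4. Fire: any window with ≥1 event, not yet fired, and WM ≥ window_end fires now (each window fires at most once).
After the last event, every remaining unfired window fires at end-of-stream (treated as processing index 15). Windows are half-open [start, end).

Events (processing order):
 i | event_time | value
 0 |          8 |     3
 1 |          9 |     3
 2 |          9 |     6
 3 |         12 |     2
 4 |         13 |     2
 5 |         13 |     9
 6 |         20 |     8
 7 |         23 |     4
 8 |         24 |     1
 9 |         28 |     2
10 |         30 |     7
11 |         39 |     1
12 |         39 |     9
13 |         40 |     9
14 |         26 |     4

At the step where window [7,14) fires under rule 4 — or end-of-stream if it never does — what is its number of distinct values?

4

i=0 t=8 v=3: → [7,14); WM=−∞
i=1 t=9 v=3: → [7,14); WM=−∞
i=2 t=9 v=6: → [7,14); WM=7
i=3 t=12 v=2: → [7,14); WM=7
i=4 t=13 v=2: → [7,14); WM=7
i=5 t=13 v=9: → [7,14); WM=11
i=6 t=20 v=8: → [14,21); WM=11
i=7 t=23 v=4: → [21,28); WM=11
i=8 t=24 v=1: → [21,28); WM=22; [7,14) fires=4 [14,21) fires=1
i=9 t=28 v=2: → [28,35); WM=22
i=10 t=30 v=7: → [28,35); WM=22
i=11 t=39 v=1: → [35,42); WM=37; [21,28) fires=2 [28,35) fires=2
i=12 t=39 v=9: → [35,42); WM=37
i=13 t=40 v=9: → [35,42); WM=37
i=14 t=26 v=4: DROP (t<37-3); WM=38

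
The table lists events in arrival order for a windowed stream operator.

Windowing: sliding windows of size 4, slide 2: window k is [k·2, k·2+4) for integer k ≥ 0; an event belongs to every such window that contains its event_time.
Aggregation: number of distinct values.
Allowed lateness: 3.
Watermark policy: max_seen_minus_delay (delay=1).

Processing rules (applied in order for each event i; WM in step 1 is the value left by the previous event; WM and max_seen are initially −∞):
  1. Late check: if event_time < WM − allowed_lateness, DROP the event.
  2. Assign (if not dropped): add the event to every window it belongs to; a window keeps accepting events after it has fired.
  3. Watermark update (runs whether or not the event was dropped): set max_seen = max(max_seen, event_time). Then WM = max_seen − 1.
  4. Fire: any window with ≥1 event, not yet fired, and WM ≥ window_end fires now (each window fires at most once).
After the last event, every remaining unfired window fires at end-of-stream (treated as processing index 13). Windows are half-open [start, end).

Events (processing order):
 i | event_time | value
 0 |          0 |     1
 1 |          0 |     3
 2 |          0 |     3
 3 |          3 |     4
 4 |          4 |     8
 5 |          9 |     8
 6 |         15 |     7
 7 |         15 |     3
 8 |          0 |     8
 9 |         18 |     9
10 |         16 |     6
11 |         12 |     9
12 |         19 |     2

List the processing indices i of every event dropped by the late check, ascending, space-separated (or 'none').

i=0 t=0 v=1: → [0,4); WM=-1
i=1 t=0 v=3: → [0,4); WM=-1
i=2 t=0 v=3: → [0,4); WM=-1
i=3 t=3 v=4: → [2,6),[0,4); WM=2
i=4 t=4 v=8: → [4,8),[2,6); WM=3
i=5 t=9 v=8: → [8,12),[6,10); WM=8; [0,4) fires=3 [2,6) fires=2 [4,8) fires=1
i=6 t=15 v=7: → [14,18),[12,16); WM=14; [6,10) fires=1 [8,12) fires=1
i=7 t=15 v=3: → [14,18),[12,16); WM=14
i=8 t=0 v=8: DROP (t<14-3); WM=14
i=9 t=18 v=9: → [18,22),[16,20); WM=17; [12,16) fires=2
i=10 t=16 v=6: → [16,20),[14,18); WM=17
i=11 t=12 v=9: DROP (t<17-3); WM=17
i=12 t=19 v=2: → [18,22),[16,20); WM=18; [14,18) fires=3

8 11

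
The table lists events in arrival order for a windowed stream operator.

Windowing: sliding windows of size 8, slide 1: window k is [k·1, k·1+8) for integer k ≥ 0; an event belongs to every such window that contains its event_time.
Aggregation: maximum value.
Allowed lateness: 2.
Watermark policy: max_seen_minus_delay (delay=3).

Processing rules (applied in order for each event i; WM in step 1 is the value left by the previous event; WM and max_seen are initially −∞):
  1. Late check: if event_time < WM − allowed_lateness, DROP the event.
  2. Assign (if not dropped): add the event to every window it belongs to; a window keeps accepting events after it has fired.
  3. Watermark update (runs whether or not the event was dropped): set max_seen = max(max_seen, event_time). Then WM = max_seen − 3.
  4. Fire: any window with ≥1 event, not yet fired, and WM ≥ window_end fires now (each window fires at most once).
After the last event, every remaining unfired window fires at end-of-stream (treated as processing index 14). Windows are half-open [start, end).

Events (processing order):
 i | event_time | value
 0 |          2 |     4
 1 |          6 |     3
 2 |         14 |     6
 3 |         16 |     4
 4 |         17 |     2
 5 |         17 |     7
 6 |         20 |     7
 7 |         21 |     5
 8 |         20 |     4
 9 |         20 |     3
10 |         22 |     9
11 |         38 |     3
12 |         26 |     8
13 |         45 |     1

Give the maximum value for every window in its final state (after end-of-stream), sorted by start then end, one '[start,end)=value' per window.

i=0 t=2 v=4: → [2,10),[1,9),[0,8); WM=-1
i=1 t=6 v=3: → [6,14),[5,13),[4,12),[3,11),[2,10),[1,9),[0,8); WM=3
i=2 t=14 v=6: → [14,22),[13,21),[12,20),[11,19),[10,18),[9,17),[8,16),[7,15); WM=11; [0,8) fires=4 [1,9) fires=4 [2,10) fires=4 [3,11) fires=3
i=3 t=16 v=4: → [16,24),[15,23),[14,22),[13,21),[12,20),[11,19),[10,18),[9,17); WM=13; [4,12) fires=3 [5,13) fires=3
i=4 t=17 v=2: → [17,25),[16,24),[15,23),[14,22),[13,21),[12,20),[11,19),[10,18); WM=14; [6,14) fires=3
i=5 t=17 v=7: → [17,25),[16,24),[15,23),[14,22),[13,21),[12,20),[11,19),[10,18); WM=14
i=6 t=20 v=7: → [20,28),[19,27),[18,26),[17,25),[16,24),[15,23),[14,22),[13,21); WM=17; [7,15) fires=6 [8,16) fires=6 [9,17) fires=6
i=7 t=21 v=5: → [21,29),[20,28),[19,27),[18,26),[17,25),[16,24),[15,23),[14,22); WM=18; [10,18) fires=7
i=8 t=20 v=4: → [20,28),[19,27),[18,26),[17,25),[16,24),[15,23),[14,22),[13,21); WM=18
i=9 t=20 v=3: → [20,28),[19,27),[18,26),[17,25),[16,24),[15,23),[14,22),[13,21); WM=18
i=10 t=22 v=9: → [22,30),[21,29),[20,28),[19,27),[18,26),[17,25),[16,24),[15,23); WM=19; [11,19) fires=7
i=11 t=38 v=3: → [38,46),[37,45),[36,44),[35,43),[34,42),[33,41),[32,40),[31,39); WM=35; [12,20) fires=7 [13,21) fires=7 [14,22) fires=7 [15,23) fires=9 [16,24) fires=9 [17,25) fires=9 [18,26) fires=9 [19,27) fires=9 [20,28) fires=9 [21,29) fires=9 [22,30) fires=9
i=12 t=26 v=8: DROP (t<35-2); WM=35
i=13 t=45 v=1: → [45,53),[44,52),[43,51),[42,50),[41,49),[40,48),[39,47),[38,46); WM=42; [31,39) fires=3 [32,40) fires=3 [33,41) fires=3 [34,42) fires=3

[0,8)=4 [1,9)=4 [2,10)=4 [3,11)=3 [4,12)=3 [5,13)=3 [6,14)=3 [7,15)=6 [8,16)=6 [9,17)=6 [10,18)=7 [11,19)=7 [12,20)=7 [13,21)=7 [14,22)=7 [15,23)=9 [16,24)=9 [17,25)=9 [18,26)=9 [19,27)=9 [20,28)=9 [21,29)=9 [22,30)=9 [31,39)=3 [32,40)=3 [33,41)=3 [34,42)=3 [35,43)=3 [36,44)=3 [37,45)=3 [38,46)=3 [39,47)=1 [40,48)=1 [41,49)=1 [42,50)=1 [43,51)=1 [44,52)=1 [45,53)=1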